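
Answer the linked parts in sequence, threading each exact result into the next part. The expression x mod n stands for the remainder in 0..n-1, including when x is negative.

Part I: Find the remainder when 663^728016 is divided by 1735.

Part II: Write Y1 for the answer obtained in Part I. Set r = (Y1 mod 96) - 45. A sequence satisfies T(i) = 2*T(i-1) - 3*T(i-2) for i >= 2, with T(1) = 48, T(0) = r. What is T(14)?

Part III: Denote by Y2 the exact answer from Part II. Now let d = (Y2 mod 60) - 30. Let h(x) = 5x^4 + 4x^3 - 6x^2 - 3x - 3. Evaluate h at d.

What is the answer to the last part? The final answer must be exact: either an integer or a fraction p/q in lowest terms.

546207

Part I: squarings mod 1735: 663^1=663, 663^2=614, 663^4=501, 663^8=1161, 663^16=1561, 663^32=781, 663^64=976, 663^128=61, 663^256=251, 663^512=541, 663^1024=1201, 663^2048=616, 663^4096=1226, 663^8192=566, 663^16384=1116, 663^32768=1461, 663^65536=471, 663^131072=1496, 663^262144=1601, 663^524288=606; 663^728016 = 663^16 * 663^64 * 663^128 * 663^256 * 663^512 * 663^2048 * 663^4096 * 663^65536 * 663^131072 * 663^524288 = 781 (mod 1735); answer 781
Part II: Y1 = 781; r = -32; T(2) = 2*(48) - 3*(-32) = 192; iterating: T(2)=192, T(3)=240, T(4)=-96, T(5)=-912, T(6)=-1536, T(7)=-336, T(8)=3936, T(9)=8880, T(10)=5952, T(11)=-14736, T(12)=-47328, T(13)=-50448, T(14)=41088; answer 41088
Part III: Y2 = 41088; d = 18; 5*(18)^4 + 4*(18)^3 - 6*(18)^2 - 3*(18)^1 - 3 = (524880) + (23328) + (-1944) + (-54) + (-3) = 546207; answer 546207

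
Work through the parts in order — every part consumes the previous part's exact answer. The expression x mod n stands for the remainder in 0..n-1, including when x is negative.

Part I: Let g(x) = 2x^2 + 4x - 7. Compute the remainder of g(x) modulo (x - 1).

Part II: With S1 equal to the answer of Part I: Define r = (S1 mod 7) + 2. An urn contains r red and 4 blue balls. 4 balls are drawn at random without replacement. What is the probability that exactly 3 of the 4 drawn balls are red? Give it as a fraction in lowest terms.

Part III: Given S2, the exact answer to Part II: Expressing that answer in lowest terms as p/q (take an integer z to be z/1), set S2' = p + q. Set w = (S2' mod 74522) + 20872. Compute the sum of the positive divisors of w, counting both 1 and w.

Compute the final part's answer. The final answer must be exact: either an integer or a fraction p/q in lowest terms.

31200

Part I: remainder = value at the root: 2*(1)^2 + 4*(1)^1 - 7 = (2) + (4) + (-7) = -1; answer -1
Part II: S1 = -1; r = 8; total draws C(12,4) = 495; favorable C(8,3)*C(4,1) = 224; P = 224/495; answer 224/495
Part III: S2 = 224/495; threaded value p + q = 719; w = 21591; 21591 = 3^2 * 2399; sigma = (1 + 3 + 9) * (1 + 2399) = 13 * 2400 = 31200; answer 31200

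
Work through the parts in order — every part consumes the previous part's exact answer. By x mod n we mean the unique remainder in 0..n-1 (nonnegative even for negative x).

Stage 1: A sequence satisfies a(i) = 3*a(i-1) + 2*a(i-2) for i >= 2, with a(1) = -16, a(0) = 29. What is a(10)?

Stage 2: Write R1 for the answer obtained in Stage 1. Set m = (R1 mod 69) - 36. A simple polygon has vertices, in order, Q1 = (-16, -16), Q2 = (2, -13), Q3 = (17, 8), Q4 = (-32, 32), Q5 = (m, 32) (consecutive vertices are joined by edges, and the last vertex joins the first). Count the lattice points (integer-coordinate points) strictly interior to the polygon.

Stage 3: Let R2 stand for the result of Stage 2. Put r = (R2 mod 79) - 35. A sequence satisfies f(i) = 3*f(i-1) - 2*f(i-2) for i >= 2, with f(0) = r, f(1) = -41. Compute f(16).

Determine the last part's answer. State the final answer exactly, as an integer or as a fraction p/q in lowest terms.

Stage 1: a(2) = 3*(-16) + 2*(29) = 10; iterating: a(2)=10, a(3)=-2, a(4)=14, a(5)=38, a(6)=142, a(7)=502, a(8)=1790, a(9)=6374, a(10)=22702; answer 22702
Stage 2: R1 = 22702; m = -35; cross terms: (-16*-13 - 2*-16)=240, (2*8 - 17*-13)=237, (17*32 - -32*8)=800, (-32*32 - -35*32)=96, (-35*-16 - -16*32)=1072; twice the area = |2445| = 2445; area = 2445/2; boundary points = 3 + 3 + 1 + 3 + 1 = 11; strictly interior points = area - boundary/2 + 1 = 1218; answer 1218
Stage 3: R2 = 1218; r = -2; f(2) = 3*(-41) - 2*(-2) = -119; iterating: f(2)=-119, f(3)=-275, f(4)=-587, f(5)=-1211, f(6)=-2459, f(7)=-4955, f(8)=-9947, f(9)=-19931, f(10)=-39899, f(11)=-79835, f(12)=-159707, f(13)=-319451, f(14)=-638939, f(15)=-1277915, f(16)=-2555867; answer -2555867

-2555867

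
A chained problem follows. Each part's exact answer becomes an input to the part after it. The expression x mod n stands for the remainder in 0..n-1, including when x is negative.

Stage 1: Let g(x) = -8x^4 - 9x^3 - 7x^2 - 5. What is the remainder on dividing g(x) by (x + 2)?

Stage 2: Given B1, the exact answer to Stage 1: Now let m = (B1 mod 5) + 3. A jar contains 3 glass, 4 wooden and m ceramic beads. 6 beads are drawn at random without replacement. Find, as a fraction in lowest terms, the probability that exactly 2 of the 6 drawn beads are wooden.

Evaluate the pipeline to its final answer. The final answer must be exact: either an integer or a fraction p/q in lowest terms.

5/11

Stage 1: remainder = value at the root: -8*(-2)^4 - 9*(-2)^3 - 7*(-2)^2 - 5 = (-128) + (72) + (-28) + (-5) = -89; answer -89
Stage 2: B1 = -89; m = 4; total draws C(11,6) = 462; favorable C(4,2)*C(7,4) = 210; P = 5/11; answer 5/11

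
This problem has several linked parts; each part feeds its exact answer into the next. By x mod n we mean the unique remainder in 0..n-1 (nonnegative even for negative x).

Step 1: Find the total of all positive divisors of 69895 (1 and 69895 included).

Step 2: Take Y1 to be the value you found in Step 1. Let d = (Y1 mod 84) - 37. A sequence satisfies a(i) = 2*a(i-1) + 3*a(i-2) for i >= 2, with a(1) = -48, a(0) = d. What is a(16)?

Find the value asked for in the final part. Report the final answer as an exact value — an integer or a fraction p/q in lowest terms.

-269041977

Step 1: 69895 = 5 * 7 * 1997; sigma = (1 + 5) * (1 + 7) * (1 + 1997) = 6 * 8 * 1998 = 95904; answer 95904
Step 2: Y1 = 95904; d = 23; a(2) = 2*(-48) + 3*(23) = -27; iterating: a(2)=-27, a(3)=-198, a(4)=-477, a(5)=-1548, a(6)=-4527, a(7)=-13698, a(8)=-40977, a(9)=-123048, a(10)=-369027, a(11)=-1107198, a(12)=-3321477, a(13)=-9964548, a(14)=-29893527, a(15)=-89680698, a(16)=-269041977; answer -269041977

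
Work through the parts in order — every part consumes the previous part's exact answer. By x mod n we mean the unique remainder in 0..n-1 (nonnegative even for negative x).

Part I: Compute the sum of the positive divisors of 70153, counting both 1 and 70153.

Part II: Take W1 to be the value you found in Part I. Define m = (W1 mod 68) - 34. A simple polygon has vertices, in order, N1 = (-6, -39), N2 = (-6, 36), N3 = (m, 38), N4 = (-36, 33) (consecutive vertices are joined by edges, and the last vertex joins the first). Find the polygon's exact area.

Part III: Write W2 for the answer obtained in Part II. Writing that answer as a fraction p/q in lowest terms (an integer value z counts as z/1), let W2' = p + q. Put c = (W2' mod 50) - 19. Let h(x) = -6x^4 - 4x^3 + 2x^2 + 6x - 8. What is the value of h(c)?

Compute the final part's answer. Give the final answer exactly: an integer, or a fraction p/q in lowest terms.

Part I: 70153 = 31^2 * 73; sigma = (1 + 31 + 961) * (1 + 73) = 993 * 74 = 73482; answer 73482
Part II: W1 = 73482; m = 8; cross terms: (-6*36 - -6*-39)=-450, (-6*38 - 8*36)=-516, (8*33 - -36*38)=1632, (-36*-39 - -6*33)=1602; twice the area = |2268| = 2268; area = 1134; answer 1134
Part III: W2 = 1134; threaded value p + q = 1135; c = 16; -6*(16)^4 - 4*(16)^3 + 2*(16)^2 + 6*(16)^1 - 8 = (-393216) + (-16384) + (512) + (96) + (-8) = -409000; answer -409000

-409000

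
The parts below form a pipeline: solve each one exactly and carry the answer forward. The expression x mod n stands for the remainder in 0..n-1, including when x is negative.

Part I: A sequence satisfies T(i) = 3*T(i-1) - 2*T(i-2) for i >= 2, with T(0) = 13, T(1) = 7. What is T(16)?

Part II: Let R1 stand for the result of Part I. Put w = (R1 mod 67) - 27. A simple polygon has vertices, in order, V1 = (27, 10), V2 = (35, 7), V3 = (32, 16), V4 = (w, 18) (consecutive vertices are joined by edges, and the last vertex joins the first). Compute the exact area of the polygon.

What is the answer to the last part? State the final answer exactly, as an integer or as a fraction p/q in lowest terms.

271/2

Part I: T(2) = 3*(7) - 2*(13) = -5; iterating: T(2)=-5, T(3)=-29, T(4)=-77, T(5)=-173, T(6)=-365, T(7)=-749, T(8)=-1517, T(9)=-3053, T(10)=-6125, T(11)=-12269, T(12)=-24557, T(13)=-49133, T(14)=-98285, T(15)=-196589, T(16)=-393197; answer -393197
Part II: R1 = -393197; w = -1; cross terms: (27*7 - 35*10)=-161, (35*16 - 32*7)=336, (32*18 - -1*16)=592, (-1*10 - 27*18)=-496; twice the area = |271| = 271; area = 271/2; answer 271/2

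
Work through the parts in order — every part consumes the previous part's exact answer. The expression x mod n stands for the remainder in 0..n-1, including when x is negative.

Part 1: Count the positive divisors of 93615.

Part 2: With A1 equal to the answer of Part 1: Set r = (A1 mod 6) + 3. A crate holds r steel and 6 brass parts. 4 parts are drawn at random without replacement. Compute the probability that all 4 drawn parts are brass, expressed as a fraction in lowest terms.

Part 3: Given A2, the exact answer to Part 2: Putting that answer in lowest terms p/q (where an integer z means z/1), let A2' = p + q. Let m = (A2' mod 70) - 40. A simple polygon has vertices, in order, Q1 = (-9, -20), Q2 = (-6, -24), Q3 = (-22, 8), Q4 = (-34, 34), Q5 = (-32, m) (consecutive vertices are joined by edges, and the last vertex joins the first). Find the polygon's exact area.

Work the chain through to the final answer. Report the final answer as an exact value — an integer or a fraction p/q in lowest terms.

Part 1: 93615 = 3 * 5 * 79^2; number of divisors = (1+1) * (1+1) * (2+1) = 12; answer 12
Part 2: A1 = 12; r = 3; total draws C(9,4) = 126; favorable C(6,4) = 15; P = 5/42; answer 5/42
Part 3: A2 = 5/42; threaded value p + q = 47; m = 7; cross terms: (-9*-24 - -6*-20)=96, (-6*8 - -22*-24)=-576, (-22*34 - -34*8)=-476, (-34*7 - -32*34)=850, (-32*-20 - -9*7)=703; twice the area = |597| = 597; area = 597/2; answer 597/2

597/2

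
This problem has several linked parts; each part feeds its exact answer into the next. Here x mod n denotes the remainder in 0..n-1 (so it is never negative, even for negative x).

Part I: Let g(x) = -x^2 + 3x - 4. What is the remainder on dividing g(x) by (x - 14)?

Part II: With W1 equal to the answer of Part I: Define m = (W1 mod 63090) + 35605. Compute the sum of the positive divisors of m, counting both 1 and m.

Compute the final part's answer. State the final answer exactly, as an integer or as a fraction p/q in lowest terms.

Part I: remainder = value at the root: -1*(14)^2 + 3*(14)^1 - 4 = (-196) + (42) + (-4) = -158; answer -158
Part II: W1 = -158; m = 98537; 98537 = 211 * 467; sigma = (1 + 211) * (1 + 467) = 212 * 468 = 99216; answer 99216

99216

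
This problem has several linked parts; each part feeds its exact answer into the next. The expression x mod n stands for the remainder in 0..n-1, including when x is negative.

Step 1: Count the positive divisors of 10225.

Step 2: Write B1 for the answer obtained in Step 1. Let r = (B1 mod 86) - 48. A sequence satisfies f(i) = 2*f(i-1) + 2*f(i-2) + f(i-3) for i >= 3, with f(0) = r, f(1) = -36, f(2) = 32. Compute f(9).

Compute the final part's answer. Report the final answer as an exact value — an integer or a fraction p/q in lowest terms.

-13906

Step 1: 10225 = 5^2 * 409; number of divisors = (2+1) * (1+1) = 6; answer 6
Step 2: B1 = 6; r = -42; f(3) = 2*(32) + 2*(-36) + 1*(-42) = -50; iterating: f(3)=-50, f(4)=-72, f(5)=-212, f(6)=-618, f(7)=-1732, f(8)=-4912, f(9)=-13906; answer -13906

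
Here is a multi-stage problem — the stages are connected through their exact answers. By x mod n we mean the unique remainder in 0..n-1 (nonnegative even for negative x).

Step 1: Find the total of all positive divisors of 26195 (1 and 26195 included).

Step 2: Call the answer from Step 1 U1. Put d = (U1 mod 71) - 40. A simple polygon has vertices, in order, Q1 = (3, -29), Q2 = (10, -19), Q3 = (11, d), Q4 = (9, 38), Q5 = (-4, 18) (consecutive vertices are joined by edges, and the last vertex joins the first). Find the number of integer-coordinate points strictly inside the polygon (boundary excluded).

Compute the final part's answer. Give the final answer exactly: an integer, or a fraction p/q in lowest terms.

Step 1: 26195 = 5 * 13^2 * 31; sigma = (1 + 5) * (1 + 13 + 169) * (1 + 31) = 6 * 183 * 32 = 35136; answer 35136
Step 2: U1 = 35136; d = 22; cross terms: (3*-19 - 10*-29)=233, (10*22 - 11*-19)=429, (11*38 - 9*22)=220, (9*18 - -4*38)=314, (-4*-29 - 3*18)=62; twice the area = |1258| = 1258; area = 629; boundary points = 1 + 1 + 2 + 1 + 1 = 6; strictly interior points = area - boundary/2 + 1 = 627; answer 627

627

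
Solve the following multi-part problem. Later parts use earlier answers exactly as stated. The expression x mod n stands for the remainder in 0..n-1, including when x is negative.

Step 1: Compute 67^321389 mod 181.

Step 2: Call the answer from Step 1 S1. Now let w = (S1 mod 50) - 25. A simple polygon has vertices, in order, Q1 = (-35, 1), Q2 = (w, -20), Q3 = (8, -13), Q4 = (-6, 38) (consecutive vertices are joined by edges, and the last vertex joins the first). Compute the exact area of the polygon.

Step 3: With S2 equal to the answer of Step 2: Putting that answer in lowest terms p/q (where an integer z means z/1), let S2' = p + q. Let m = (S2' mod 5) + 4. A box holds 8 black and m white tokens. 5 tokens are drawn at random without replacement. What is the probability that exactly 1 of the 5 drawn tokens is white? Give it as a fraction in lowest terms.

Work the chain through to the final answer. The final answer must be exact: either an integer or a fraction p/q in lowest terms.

70/429

Step 1: squarings mod 181: 67^1=67, 67^2=145, 67^4=29, 67^8=117, 67^16=114, 67^32=145, 67^64=29, 67^128=117, 67^256=114, 67^512=145, 67^1024=29, 67^2048=117, 67^4096=114, 67^8192=145, 67^16384=29, 67^32768=117, 67^65536=114, 67^131072=145, 67^262144=29; 67^321389 = 67^1 * 67^4 * 67^8 * 67^32 * 67^64 * 67^256 * 67^512 * 67^1024 * 67^8192 * 67^16384 * 67^32768 * 67^262144 = 154 (mod 181); answer 154
Step 2: S1 = 154; w = -21; cross terms: (-35*-20 - -21*1)=721, (-21*-13 - 8*-20)=433, (8*38 - -6*-13)=226, (-6*1 - -35*38)=1324; twice the area = |2704| = 2704; area = 1352; answer 1352
Step 3: S2 = 1352; threaded value p + q = 1353; m = 7; total draws C(15,5) = 3003; favorable C(7,1)*C(8,4) = 490; P = 70/429; answer 70/429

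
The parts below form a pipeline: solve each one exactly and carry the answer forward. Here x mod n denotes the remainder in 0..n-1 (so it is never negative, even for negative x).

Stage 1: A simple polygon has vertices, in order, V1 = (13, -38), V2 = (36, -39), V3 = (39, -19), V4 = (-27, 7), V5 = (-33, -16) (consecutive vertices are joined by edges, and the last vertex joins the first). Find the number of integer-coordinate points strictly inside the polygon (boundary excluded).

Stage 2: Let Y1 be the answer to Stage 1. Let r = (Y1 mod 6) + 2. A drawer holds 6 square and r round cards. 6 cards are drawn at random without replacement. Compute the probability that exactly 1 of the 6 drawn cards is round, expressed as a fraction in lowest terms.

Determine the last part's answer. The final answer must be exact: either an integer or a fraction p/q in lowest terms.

3/14

Stage 1: cross terms: (13*-39 - 36*-38)=861, (36*-19 - 39*-39)=837, (39*7 - -27*-19)=-240, (-27*-16 - -33*7)=663, (-33*-38 - 13*-16)=1462; twice the area = |3583| = 3583; area = 3583/2; boundary points = 1 + 1 + 2 + 1 + 2 = 7; strictly interior points = area - boundary/2 + 1 = 1789; answer 1789
Stage 2: Y1 = 1789; r = 3; total draws C(9,6) = 84; favorable C(3,1)*C(6,5) = 18; P = 3/14; answer 3/14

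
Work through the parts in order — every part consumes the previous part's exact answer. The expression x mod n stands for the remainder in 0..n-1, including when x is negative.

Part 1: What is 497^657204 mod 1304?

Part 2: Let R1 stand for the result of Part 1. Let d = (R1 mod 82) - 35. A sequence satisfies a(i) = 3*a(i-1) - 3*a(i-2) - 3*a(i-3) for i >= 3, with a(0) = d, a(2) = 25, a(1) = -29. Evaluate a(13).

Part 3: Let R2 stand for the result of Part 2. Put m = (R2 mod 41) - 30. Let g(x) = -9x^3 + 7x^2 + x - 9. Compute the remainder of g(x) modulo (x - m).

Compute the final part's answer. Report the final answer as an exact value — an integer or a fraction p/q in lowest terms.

Part 1: squarings mod 1304: 497^1=497, 497^2=553, 497^4=673, 497^8=441, 497^16=185, 497^32=321, 497^64=25, 497^128=625, 497^256=729, 497^512=713, 497^1024=1113, 497^2048=1273, 497^4096=961, 497^8192=289, 497^16384=65, 497^32768=313, 497^65536=169, 497^131072=1177, 497^262144=481, 497^524288=553; 497^657204 = 497^4 * 497^16 * 497^32 * 497^256 * 497^512 * 497^1024 * 497^131072 * 497^524288 = 737 (mod 1304); answer 737
Part 2: R1 = 737; d = 46; a(3) = 3*(25) - 3*(-29) - 3*(46) = 24; iterating: a(3)=24, a(4)=84, a(5)=105, a(6)=-9, a(7)=-594, a(8)=-2070, a(9)=-4401, a(10)=-5211, a(11)=3780, a(12)=40176, a(13)=124821; answer 124821
Part 3: R2 = 124821; m = -13; remainder = value at the root: -9*(-13)^3 + 7*(-13)^2 + 1*(-13)^1 - 9 = (19773) + (1183) + (-13) + (-9) = 20934; answer 20934

20934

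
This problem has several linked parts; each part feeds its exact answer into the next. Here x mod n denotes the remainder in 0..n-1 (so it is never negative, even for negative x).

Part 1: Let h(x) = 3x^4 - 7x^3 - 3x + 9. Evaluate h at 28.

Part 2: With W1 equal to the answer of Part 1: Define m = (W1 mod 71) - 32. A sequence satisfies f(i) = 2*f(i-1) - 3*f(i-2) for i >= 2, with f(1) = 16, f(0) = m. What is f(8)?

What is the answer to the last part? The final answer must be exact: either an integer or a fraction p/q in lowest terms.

Part 1: 3*(28)^4 - 7*(28)^3 - 3*(28)^1 + 9 = (1843968) + (-153664) + (-84) + (9) = 1690229; answer 1690229
Part 2: W1 = 1690229; m = -29; f(2) = 2*(16) - 3*(-29) = 119; iterating: f(2)=119, f(3)=190, f(4)=23, f(5)=-524, f(6)=-1117, f(7)=-662, f(8)=2027; answer 2027

2027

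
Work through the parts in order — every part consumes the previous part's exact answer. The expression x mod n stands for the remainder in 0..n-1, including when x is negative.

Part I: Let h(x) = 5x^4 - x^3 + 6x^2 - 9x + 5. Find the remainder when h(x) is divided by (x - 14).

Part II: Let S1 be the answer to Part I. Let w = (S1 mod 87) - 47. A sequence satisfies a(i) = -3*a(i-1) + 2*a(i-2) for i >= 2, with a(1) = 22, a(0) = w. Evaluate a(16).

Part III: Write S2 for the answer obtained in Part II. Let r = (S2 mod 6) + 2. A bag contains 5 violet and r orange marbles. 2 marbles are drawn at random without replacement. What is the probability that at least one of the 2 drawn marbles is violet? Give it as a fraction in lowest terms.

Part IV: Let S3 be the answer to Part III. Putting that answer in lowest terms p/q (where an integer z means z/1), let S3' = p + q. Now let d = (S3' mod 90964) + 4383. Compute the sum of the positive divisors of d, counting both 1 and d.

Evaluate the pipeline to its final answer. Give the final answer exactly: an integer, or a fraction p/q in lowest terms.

Part I: remainder = value at the root: 5*(14)^4 - 1*(14)^3 + 6*(14)^2 - 9*(14)^1 + 5 = (192080) + (-2744) + (1176) + (-126) + (5) = 190391; answer 190391
Part II: S1 = 190391; w = -12; a(2) = -3*(22) + 2*(-12) = -90; iterating: a(2)=-90, a(3)=314, a(4)=-1122, a(5)=3994, a(6)=-14226, a(7)=50666, a(8)=-180450, a(9)=642682, a(10)=-2288946, a(11)=8152202, a(12)=-29034498, a(13)=103407898, a(14)=-368292690, a(15)=1311693866, a(16)=-4671666978; answer -4671666978
Part III: S2 = -4671666978; r = 2; total draws C(7,2) = 21; complement C(2,2) = 1; favorable 21 - 1 = 20; P = 20/21; answer 20/21
Part IV: S3 = 20/21; threaded value p + q = 41; d = 4424; 4424 = 2^3 * 7 * 79; sigma = (1 + 2 + 4 + 8) * (1 + 7) * (1 + 79) = 15 * 8 * 80 = 9600; answer 9600

9600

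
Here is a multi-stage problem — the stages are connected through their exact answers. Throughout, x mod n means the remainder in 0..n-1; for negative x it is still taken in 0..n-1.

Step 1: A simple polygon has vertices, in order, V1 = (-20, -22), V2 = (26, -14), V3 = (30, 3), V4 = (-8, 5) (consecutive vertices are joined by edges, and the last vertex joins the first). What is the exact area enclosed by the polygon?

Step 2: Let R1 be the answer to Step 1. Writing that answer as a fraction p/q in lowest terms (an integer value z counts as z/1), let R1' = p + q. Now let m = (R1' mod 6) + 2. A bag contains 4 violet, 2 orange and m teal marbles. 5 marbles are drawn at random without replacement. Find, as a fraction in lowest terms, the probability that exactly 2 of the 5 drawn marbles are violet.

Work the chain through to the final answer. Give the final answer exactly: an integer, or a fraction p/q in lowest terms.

Step 1: cross terms: (-20*-14 - 26*-22)=852, (26*3 - 30*-14)=498, (30*5 - -8*3)=174, (-8*-22 - -20*5)=276; twice the area = |1800| = 1800; area = 900; answer 900
Step 2: R1 = 900; threaded value p + q = 901; m = 3; total draws C(9,5) = 126; favorable C(4,2)*C(5,3) = 60; P = 10/21; answer 10/21

10/21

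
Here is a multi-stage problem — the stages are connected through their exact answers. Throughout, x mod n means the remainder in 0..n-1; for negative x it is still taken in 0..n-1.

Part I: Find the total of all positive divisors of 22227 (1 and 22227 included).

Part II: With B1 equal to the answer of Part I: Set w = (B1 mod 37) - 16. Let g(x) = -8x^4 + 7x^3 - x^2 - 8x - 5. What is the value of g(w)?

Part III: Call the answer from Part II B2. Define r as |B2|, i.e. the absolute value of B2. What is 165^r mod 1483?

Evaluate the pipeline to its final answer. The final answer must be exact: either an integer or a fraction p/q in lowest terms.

Part I: 22227 = 3 * 31 * 239; sigma = (1 + 3) * (1 + 31) * (1 + 239) = 4 * 32 * 240 = 30720; answer 30720
Part II: B1 = 30720; w = -6; -8*(-6)^4 + 7*(-6)^3 - 1*(-6)^2 - 8*(-6)^1 - 5 = (-10368) + (-1512) + (-36) + (48) + (-5) = -11873; answer -11873
Part III: B2 = -11873; r = 11873; squarings mod 1483: 165^1=165, 165^2=531, 165^4=191, 165^8=889, 165^16=1365, 165^32=577, 165^64=737, 165^128=391, 165^256=132, 165^512=1111, 165^1024=465, 165^2048=1190, 165^4096=1318, 165^8192=531; 165^11873 = 165^1 * 165^32 * 165^64 * 165^512 * 165^1024 * 165^2048 * 165^8192 = 1292 (mod 1483); answer 1292

1292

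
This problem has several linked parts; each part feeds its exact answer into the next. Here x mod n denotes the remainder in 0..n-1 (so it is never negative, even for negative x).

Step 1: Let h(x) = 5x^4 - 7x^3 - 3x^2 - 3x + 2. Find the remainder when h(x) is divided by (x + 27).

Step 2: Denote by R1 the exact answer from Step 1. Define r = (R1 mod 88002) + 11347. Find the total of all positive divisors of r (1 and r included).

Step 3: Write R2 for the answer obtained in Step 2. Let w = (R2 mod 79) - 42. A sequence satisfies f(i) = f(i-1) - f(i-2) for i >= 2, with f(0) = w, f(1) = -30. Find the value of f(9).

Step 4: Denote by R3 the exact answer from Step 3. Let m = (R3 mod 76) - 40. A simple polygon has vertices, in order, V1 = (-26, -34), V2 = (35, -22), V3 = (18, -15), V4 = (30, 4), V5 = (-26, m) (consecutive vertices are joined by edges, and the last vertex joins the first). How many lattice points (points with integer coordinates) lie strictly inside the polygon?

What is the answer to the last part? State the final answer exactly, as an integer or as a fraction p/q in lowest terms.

2212

Step 1: remainder = value at the root: 5*(-27)^4 - 7*(-27)^3 - 3*(-27)^2 - 3*(-27)^1 + 2 = (2657205) + (137781) + (-2187) + (81) + (2) = 2792882; answer 2792882
Step 2: R1 = 2792882; r = 76167; 76167 = 3^3 * 7 * 13 * 31; sigma = (1 + 3 + 9 + 27) * (1 + 7) * (1 + 13) * (1 + 31) = 40 * 8 * 14 * 32 = 143360; answer 143360
Step 3: R2 = 143360; w = 12; f(2) = 1*(-30) - 1*(12) = -42; iterating: f(2)=-42, f(3)=-12, f(4)=30, f(5)=42, f(6)=12, f(7)=-30, f(8)=-42, f(9)=-12; answer -12
Step 4: R3 = -12; m = 24; cross terms: (-26*-22 - 35*-34)=1762, (35*-15 - 18*-22)=-129, (18*4 - 30*-15)=522, (30*24 - -26*4)=824, (-26*-34 - -26*24)=1508; twice the area = |4487| = 4487; area = 4487/2; boundary points = 1 + 1 + 1 + 4 + 58 = 65; strictly interior points = area - boundary/2 + 1 = 2212; answer 2212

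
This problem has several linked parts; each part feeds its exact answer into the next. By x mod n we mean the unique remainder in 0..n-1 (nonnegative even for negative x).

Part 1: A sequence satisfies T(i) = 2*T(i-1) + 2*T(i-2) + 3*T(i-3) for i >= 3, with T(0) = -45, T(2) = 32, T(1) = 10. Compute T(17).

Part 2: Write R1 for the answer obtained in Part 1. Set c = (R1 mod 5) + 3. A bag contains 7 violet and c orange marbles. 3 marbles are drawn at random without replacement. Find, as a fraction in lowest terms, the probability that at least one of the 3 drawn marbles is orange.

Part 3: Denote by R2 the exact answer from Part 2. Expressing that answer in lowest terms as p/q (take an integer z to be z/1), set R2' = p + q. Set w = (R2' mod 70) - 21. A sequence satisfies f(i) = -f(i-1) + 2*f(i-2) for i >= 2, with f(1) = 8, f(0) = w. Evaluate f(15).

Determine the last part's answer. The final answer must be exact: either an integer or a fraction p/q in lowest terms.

-196588

Part 1: T(3) = 2*(32) + 2*(10) + 3*(-45) = -51; iterating: T(3)=-51, T(4)=-8, T(5)=-22, T(6)=-213, T(7)=-494, T(8)=-1480, T(9)=-4587, T(10)=-13616, T(11)=-40846, T(12)=-122685, T(13)=-367910, T(14)=-1103728, T(15)=-3311331, T(16)=-9933848, T(17)=-29801542; answer -29801542
Part 2: R1 = -29801542; c = 6; total draws C(13,3) = 286; complement C(7,3) = 35; favorable 286 - 35 = 251; P = 251/286; answer 251/286
Part 3: R2 = 251/286; threaded value p + q = 537; w = 26; f(2) = -1*(8) + 2*(26) = 44; iterating: f(2)=44, f(3)=-28, f(4)=116, f(5)=-172, f(6)=404, f(7)=-748, f(8)=1556, f(9)=-3052, f(10)=6164, f(11)=-12268, f(12)=24596, f(13)=-49132, f(14)=98324, f(15)=-196588; answer -196588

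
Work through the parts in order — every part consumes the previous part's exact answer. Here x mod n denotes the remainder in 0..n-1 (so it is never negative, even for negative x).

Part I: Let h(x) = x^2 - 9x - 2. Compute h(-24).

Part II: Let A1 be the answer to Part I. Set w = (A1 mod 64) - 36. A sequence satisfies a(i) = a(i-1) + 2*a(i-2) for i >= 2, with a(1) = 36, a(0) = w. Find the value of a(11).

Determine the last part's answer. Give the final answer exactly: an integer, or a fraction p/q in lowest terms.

Part I: 1*(-24)^2 - 9*(-24)^1 - 2 = (576) + (216) + (-2) = 790; answer 790
Part II: A1 = 790; w = -14; a(2) = 1*(36) + 2*(-14) = 8; iterating: a(2)=8, a(3)=80, a(4)=96, a(5)=256, a(6)=448, a(7)=960, a(8)=1856, a(9)=3776, a(10)=7488, a(11)=15040; answer 15040

15040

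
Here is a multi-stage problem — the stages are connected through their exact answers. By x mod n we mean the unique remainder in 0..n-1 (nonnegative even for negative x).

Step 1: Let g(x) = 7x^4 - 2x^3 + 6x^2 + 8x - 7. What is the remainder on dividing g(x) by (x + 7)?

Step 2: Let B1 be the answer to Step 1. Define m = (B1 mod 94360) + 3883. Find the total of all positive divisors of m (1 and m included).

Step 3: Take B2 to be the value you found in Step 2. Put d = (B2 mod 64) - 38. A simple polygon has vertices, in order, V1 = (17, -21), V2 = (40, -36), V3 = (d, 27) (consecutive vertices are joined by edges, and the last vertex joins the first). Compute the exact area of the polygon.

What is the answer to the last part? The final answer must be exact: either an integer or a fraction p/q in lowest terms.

Step 1: remainder = value at the root: 7*(-7)^4 - 2*(-7)^3 + 6*(-7)^2 + 8*(-7)^1 - 7 = (16807) + (686) + (294) + (-56) + (-7) = 17724; answer 17724
Step 2: B1 = 17724; m = 21607; 21607 = 17 * 31 * 41; sigma = (1 + 17) * (1 + 31) * (1 + 41) = 18 * 32 * 42 = 24192; answer 24192
Step 3: B2 = 24192; d = -38; cross terms: (17*-36 - 40*-21)=228, (40*27 - -38*-36)=-288, (-38*-21 - 17*27)=339; twice the area = |279| = 279; area = 279/2; answer 279/2

279/2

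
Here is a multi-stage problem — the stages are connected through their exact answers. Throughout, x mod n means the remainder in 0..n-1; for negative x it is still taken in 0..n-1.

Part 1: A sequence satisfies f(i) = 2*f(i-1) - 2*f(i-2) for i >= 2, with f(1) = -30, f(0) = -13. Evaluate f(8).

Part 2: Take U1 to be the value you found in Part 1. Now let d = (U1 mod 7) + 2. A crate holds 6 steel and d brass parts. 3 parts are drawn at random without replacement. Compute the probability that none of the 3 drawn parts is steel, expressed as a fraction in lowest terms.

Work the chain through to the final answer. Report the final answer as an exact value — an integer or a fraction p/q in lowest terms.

Part 1: f(2) = 2*(-30) - 2*(-13) = -34; iterating: f(2)=-34, f(3)=-8, f(4)=52, f(5)=120, f(6)=136, f(7)=32, f(8)=-208; answer -208
Part 2: U1 = -208; d = 4; total draws C(10,3) = 120; favorable C(4,3) = 4; P = 1/30; answer 1/30

1/30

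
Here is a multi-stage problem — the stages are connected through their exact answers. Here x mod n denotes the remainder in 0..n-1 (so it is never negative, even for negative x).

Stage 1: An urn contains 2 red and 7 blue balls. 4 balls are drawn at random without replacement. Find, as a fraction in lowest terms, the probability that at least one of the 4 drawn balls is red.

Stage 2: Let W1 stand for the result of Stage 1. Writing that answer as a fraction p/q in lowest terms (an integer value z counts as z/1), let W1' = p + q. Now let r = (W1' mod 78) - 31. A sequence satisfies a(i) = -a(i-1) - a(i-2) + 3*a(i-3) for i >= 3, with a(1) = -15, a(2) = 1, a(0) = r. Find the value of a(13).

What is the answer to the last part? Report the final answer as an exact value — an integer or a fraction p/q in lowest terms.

Stage 1: total draws C(9,4) = 126; complement C(7,4) = 35; favorable 126 - 35 = 91; P = 13/18; answer 13/18
Stage 2: W1 = 13/18; threaded value p + q = 31; r = 0; a(3) = -1*(1) - 1*(-15) + 3*(0) = 14; iterating: a(3)=14, a(4)=-60, a(5)=49, a(6)=53, a(7)=-282, a(8)=376, a(9)=65, a(10)=-1287, a(11)=2350, a(12)=-868, a(13)=-5343; answer -5343

-5343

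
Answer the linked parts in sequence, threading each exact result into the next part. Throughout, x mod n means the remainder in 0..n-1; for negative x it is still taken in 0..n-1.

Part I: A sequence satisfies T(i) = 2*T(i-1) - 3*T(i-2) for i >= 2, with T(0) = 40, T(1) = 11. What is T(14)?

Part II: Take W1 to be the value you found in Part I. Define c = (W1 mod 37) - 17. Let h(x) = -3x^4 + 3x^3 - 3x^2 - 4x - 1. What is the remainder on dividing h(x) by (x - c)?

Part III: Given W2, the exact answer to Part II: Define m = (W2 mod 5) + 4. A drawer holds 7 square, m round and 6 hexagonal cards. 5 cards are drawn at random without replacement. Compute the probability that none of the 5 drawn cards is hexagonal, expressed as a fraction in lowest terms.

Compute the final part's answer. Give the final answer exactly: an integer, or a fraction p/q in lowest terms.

33/442

Part I: T(2) = 2*(11) - 3*(40) = -98; iterating: T(2)=-98, T(3)=-229, T(4)=-164, T(5)=359, T(6)=1210, T(7)=1343, T(8)=-944, T(9)=-5917, T(10)=-9002, T(11)=-253, T(12)=26500, T(13)=53759, T(14)=28018; answer 28018
Part II: W1 = 28018; c = -8; remainder = value at the root: -3*(-8)^4 + 3*(-8)^3 - 3*(-8)^2 - 4*(-8)^1 - 1 = (-12288) + (-1536) + (-192) + (32) + (-1) = -13985; answer -13985
Part III: W2 = -13985; m = 4; total draws C(17,5) = 6188; favorable C(11,5) = 462; P = 33/442; answer 33/442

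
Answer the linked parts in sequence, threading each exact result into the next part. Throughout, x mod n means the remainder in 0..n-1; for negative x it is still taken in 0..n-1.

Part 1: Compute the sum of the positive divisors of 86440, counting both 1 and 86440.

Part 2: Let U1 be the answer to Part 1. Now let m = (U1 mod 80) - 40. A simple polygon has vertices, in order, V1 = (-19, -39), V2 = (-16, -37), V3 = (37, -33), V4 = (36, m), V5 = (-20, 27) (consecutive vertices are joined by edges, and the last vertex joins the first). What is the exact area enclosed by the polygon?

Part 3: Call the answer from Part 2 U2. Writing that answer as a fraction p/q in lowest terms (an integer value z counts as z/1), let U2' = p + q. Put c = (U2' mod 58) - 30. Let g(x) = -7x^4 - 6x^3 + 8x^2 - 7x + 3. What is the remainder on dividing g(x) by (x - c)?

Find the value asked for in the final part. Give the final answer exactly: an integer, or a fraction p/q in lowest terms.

-3832539

Part 1: 86440 = 2^3 * 5 * 2161; sigma = (1 + 2 + 4 + 8) * (1 + 5) * (1 + 2161) = 15 * 6 * 2162 = 194580; answer 194580
Part 2: U1 = 194580; m = -20; cross terms: (-19*-37 - -16*-39)=79, (-16*-33 - 37*-37)=1897, (37*-20 - 36*-33)=448, (36*27 - -20*-20)=572, (-20*-39 - -19*27)=1293; twice the area = |4289| = 4289; area = 4289/2; answer 4289/2
Part 3: U2 = 4289/2; threaded value p + q = 4291; c = 27; remainder = value at the root: -7*(27)^4 - 6*(27)^3 + 8*(27)^2 - 7*(27)^1 + 3 = (-3720087) + (-118098) + (5832) + (-189) + (3) = -3832539; answer -3832539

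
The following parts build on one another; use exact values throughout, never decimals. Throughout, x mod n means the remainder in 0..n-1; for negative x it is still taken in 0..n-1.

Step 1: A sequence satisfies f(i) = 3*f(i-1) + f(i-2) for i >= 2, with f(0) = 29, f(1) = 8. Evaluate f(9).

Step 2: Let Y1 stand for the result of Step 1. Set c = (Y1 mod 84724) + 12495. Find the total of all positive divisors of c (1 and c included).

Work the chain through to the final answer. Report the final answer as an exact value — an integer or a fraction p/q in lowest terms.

176832

Step 1: f(2) = 3*(8) + 1*(29) = 53; iterating: f(2)=53, f(3)=167, f(4)=554, f(5)=1829, f(6)=6041, f(7)=19952, f(8)=65897, f(9)=217643; answer 217643
Step 2: Y1 = 217643; c = 60690; 60690 = 2 * 3 * 5 * 7 * 17^2; sigma = (1 + 2) * (1 + 3) * (1 + 5) * (1 + 7) * (1 + 17 + 289) = 3 * 4 * 6 * 8 * 307 = 176832; answer 176832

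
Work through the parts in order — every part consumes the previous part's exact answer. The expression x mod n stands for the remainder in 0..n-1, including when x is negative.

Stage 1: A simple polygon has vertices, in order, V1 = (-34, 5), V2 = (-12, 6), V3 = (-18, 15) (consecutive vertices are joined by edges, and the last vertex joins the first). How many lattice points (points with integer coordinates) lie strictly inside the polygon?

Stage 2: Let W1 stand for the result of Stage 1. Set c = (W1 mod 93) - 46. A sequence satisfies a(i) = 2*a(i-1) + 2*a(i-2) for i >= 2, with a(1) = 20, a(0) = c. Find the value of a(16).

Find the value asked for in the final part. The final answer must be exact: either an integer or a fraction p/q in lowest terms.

-23779072

Stage 1: cross terms: (-34*6 - -12*5)=-144, (-12*15 - -18*6)=-72, (-18*5 - -34*15)=420; twice the area = |204| = 204; area = 102; boundary points = 1 + 3 + 2 = 6; strictly interior points = area - boundary/2 + 1 = 100; answer 100
Stage 2: W1 = 100; c = -39; a(2) = 2*(20) + 2*(-39) = -38; iterating: a(2)=-38, a(3)=-36, a(4)=-148, a(5)=-368, a(6)=-1032, a(7)=-2800, a(8)=-7664, a(9)=-20928, a(10)=-57184, a(11)=-156224, a(12)=-426816, a(13)=-1166080, a(14)=-3185792, a(15)=-8703744, a(16)=-23779072; answer -23779072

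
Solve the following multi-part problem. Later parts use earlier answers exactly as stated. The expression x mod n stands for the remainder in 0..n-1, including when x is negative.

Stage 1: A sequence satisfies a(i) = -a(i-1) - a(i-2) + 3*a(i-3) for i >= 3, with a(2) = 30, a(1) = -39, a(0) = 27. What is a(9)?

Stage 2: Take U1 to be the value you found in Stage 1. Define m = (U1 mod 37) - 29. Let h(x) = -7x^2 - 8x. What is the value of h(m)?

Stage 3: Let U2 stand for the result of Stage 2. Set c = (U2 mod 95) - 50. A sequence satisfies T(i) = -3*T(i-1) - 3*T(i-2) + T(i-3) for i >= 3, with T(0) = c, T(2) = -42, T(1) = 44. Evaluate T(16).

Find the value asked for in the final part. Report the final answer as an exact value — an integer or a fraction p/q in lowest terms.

786506

Stage 1: a(3) = -1*(30) - 1*(-39) + 3*(27) = 90; iterating: a(3)=90, a(4)=-237, a(5)=237, a(6)=270, a(7)=-1218, a(8)=1659, a(9)=369; answer 369
Stage 2: U1 = 369; m = 7; -7*(7)^2 - 8*(7)^1 = (-343) + (-56) = -399; answer -399
Stage 3: U2 = -399; c = 26; T(3) = -3*(-42) - 3*(44) + 1*(26) = 20; iterating: T(3)=20, T(4)=110, T(5)=-432, T(6)=986, T(7)=-1552, T(8)=1266, T(9)=1844, T(10)=-10882, T(11)=28380, T(12)=-50650, T(13)=55928, T(14)=12546, T(15)=-256072, T(16)=786506; answer 786506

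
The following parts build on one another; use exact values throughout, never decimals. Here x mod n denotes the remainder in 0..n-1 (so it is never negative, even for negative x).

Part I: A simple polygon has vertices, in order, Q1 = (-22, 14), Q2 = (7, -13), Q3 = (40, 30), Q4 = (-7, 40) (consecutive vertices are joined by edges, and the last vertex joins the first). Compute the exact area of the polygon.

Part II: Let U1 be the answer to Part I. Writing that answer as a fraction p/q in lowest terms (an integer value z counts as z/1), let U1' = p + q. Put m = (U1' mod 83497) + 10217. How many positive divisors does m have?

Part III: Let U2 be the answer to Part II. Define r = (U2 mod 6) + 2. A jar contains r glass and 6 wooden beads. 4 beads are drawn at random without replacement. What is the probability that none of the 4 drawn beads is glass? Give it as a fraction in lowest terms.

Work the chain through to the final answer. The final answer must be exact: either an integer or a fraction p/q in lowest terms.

1/14

Part I: cross terms: (-22*-13 - 7*14)=188, (7*30 - 40*-13)=730, (40*40 - -7*30)=1810, (-7*14 - -22*40)=782; twice the area = |3510| = 3510; area = 1755; answer 1755
Part II: U1 = 1755; threaded value p + q = 1756; m = 11973; 11973 = 3 * 13 * 307; number of divisors = (1+1) * (1+1) * (1+1) = 8; answer 8
Part III: U2 = 8; r = 4; total draws C(10,4) = 210; favorable C(6,4) = 15; P = 1/14; answer 1/14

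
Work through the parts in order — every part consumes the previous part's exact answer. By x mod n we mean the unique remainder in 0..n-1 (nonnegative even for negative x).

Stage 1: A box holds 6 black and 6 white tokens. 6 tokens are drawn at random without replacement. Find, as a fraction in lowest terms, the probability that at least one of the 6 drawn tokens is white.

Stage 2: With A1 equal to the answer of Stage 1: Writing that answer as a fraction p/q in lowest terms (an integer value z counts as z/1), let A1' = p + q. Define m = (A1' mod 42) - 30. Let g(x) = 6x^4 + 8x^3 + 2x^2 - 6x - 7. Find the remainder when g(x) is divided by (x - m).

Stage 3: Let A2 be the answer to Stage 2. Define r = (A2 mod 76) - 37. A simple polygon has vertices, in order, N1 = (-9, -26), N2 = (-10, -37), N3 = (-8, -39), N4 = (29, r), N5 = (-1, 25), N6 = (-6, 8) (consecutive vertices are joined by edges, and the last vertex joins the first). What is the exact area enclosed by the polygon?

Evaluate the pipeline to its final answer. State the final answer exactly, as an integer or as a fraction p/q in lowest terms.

2547/2

Stage 1: total draws C(12,6) = 924; complement C(6,6) = 1; favorable 924 - 1 = 923; P = 923/924; answer 923/924
Stage 2: A1 = 923/924; threaded value p + q = 1847; m = 11; remainder = value at the root: 6*(11)^4 + 8*(11)^3 + 2*(11)^2 - 6*(11)^1 - 7 = (87846) + (10648) + (242) + (-66) + (-7) = 98663; answer 98663
Stage 3: A2 = 98663; r = -22; cross terms: (-9*-37 - -10*-26)=73, (-10*-39 - -8*-37)=94, (-8*-22 - 29*-39)=1307, (29*25 - -1*-22)=703, (-1*8 - -6*25)=142, (-6*-26 - -9*8)=228; twice the area = |2547| = 2547; area = 2547/2; answer 2547/2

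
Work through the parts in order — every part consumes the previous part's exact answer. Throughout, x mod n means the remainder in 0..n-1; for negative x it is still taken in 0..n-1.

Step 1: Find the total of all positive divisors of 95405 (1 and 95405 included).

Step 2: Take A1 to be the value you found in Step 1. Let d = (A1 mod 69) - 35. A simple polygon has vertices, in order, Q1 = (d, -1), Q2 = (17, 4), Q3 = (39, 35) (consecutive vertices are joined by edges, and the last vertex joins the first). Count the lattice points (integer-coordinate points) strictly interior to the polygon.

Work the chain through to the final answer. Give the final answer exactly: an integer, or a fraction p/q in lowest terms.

Step 1: 95405 = 5 * 19081; sigma = (1 + 5) * (1 + 19081) = 6 * 19082 = 114492; answer 114492
Step 2: A1 = 114492; d = -14; cross terms: (-14*4 - 17*-1)=-39, (17*35 - 39*4)=439, (39*-1 - -14*35)=451; twice the area = |851| = 851; area = 851/2; boundary points = 1 + 1 + 1 = 3; strictly interior points = area - boundary/2 + 1 = 425; answer 425

425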